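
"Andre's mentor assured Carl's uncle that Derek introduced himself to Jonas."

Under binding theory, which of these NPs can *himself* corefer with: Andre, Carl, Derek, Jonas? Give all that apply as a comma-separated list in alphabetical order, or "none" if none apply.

Derek

*himself* is a reflexive; Principle A requires it to be bound within its binding domain — the clause headed by 'introduced'.
— Andre: possessor inside the subject DP of the matrix clause; does not c-command the reflexive — cannot bind it (Principle A).
— Carl: possessor inside the object DP of the matrix clause; does not c-command the reflexive — cannot bind it (Principle A).
— Derek: subject of the clause headed by 'introduced'; c-commands the reflexive within its binding domain — allowed (Principle A).
— Jonas: second object of the clause headed by 'introduced'; does not c-command the reflexive — cannot bind it (Principle A).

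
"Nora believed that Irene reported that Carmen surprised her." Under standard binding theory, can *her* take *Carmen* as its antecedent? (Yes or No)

No

*her* is a pronoun; Principle B requires it to be free in its binding domain — the clause headed by 'surprised'.
— Carmen: subject of the clause headed by 'surprised'; c-commands the pronoun within its binding domain — blocked (Principle B).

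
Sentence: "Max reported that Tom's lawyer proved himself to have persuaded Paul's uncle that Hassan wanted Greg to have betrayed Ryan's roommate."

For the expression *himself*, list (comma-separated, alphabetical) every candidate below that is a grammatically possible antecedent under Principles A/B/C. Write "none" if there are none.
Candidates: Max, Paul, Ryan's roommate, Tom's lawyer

*himself* is a reflexive; Principle A requires it to be bound within its binding domain — the clause headed by 'proved'.
— Max: subject of the matrix clause; c-commands the reflexive but lies outside its binding domain — cannot bind it (Principle A).
— Paul: possessor inside the object DP of the clause headed by 'persuaded'; does not c-command the reflexive — cannot bind it (Principle A).
— Ryan's roommate: object of the clause headed by 'betrayed'; does not c-command the reflexive — cannot bind it (Principle A).
— Tom's lawyer: subject of the clause headed by 'proved'; c-commands the reflexive within its binding domain — allowed (Principle A).

Tom's lawyer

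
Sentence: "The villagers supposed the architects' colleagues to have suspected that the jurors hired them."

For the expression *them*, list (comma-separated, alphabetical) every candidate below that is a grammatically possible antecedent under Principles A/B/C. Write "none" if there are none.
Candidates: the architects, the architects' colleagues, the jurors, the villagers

*them* is a pronoun; Principle B requires it to be free in its binding domain — the clause headed by 'hired'.
— the architects: possessor inside the subject DP of the clause headed by 'suspected'; does not c-command the pronoun — Principle B does not apply; allowed.
— the architects' colleagues: subject of the clause headed by 'suspected'; c-commands the pronoun but lies outside its binding domain — allowed.
— the jurors: subject of the clause headed by 'hired'; c-commands the pronoun within its binding domain — blocked (Principle B).
— the villagers: subject of the matrix clause; c-commands the pronoun but lies outside its binding domain — allowed.

the architects, the architects' colleagues, the villagers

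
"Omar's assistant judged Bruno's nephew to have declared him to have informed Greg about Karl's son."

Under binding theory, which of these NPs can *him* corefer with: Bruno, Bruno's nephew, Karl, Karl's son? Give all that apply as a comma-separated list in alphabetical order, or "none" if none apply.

Bruno

*him* is a pronoun; Principle B requires it to be free in its binding domain — the clause headed by 'declared'.
— Bruno: possessor inside the subject DP of the clause headed by 'declared'; does not c-command the pronoun — Principle B does not apply; allowed.
— Bruno's nephew: subject of the clause headed by 'declared'; c-commands the pronoun within its binding domain — blocked (Principle B).
— Karl: possessor inside the second object DP of the clause headed by 'informed'; is c-commanded by the pronoun; coreference would bind this R-expression — blocked (Principle C).
— Karl's son: second object of the clause headed by 'informed'; is c-commanded by the pronoun; coreference would bind this R-expression — blocked (Principle C).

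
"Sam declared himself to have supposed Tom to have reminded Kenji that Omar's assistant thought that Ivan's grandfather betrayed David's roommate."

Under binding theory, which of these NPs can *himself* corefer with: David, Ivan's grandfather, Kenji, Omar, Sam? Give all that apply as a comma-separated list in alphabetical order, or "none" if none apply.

Sam

*himself* is a reflexive; Principle A requires it to be bound within its binding domain — the matrix clause.
— David: possessor inside the object DP of the clause headed by 'betrayed'; does not c-command the reflexive — cannot bind it (Principle A).
— Ivan's grandfather: subject of the clause headed by 'betrayed'; does not c-command the reflexive — cannot bind it (Principle A).
— Kenji: object of the clause headed by 'reminded'; does not c-command the reflexive — cannot bind it (Principle A).
— Omar: possessor inside the subject DP of the clause headed by 'thought'; does not c-command the reflexive — cannot bind it (Principle A).
— Sam: subject of the matrix clause; c-commands the reflexive within its binding domain — allowed (Principle A).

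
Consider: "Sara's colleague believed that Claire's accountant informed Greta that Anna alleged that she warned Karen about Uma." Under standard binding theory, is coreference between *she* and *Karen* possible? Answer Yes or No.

No

*Karen* is an R-expression; Principle C requires it to be free (not bound by any c-commanding expression).
— she: subject of the clause headed by 'warned'; the pronoun c-commands the R-expression — coreference blocked (Principle C).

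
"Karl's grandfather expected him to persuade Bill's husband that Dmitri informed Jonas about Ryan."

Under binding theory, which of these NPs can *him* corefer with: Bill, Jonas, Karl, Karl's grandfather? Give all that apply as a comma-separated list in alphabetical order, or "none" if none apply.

*him* is a pronoun; Principle B requires it to be free in its binding domain — the matrix clause.
— Bill: possessor inside the object DP of the clause headed by 'persuade'; is c-commanded by the pronoun; coreference would bind this R-expression — blocked (Principle C).
— Jonas: object of the clause headed by 'informed'; is c-commanded by the pronoun; coreference would bind this R-expression — blocked (Principle C).
— Karl: possessor inside the subject DP of the matrix clause; does not c-command the pronoun — Principle B does not apply; allowed.
— Karl's grandfather: subject of the matrix clause; c-commands the pronoun within its binding domain — blocked (Principle B).

Karl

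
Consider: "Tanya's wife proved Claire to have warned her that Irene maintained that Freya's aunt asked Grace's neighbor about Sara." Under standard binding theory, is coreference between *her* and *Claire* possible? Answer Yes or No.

*Claire* is an R-expression; Principle C requires it to be free (not bound by any c-commanding expression).
— her: object of the clause headed by 'warned'; the R-expression locally c-commands the pronoun — coreference blocked (Principle B on the pronoun).

No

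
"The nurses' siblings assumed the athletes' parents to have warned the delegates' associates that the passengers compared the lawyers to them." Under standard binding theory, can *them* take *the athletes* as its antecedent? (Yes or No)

Yes

*them* is a pronoun; Principle B requires it to be free in its binding domain — the clause headed by 'compared'.
— the athletes: possessor inside the subject DP of the clause headed by 'warned'; does not c-command the pronoun — Principle B does not apply; allowed.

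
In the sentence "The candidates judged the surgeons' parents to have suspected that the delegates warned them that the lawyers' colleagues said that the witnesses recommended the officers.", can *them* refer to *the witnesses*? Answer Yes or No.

No

*them* is a pronoun; Principle B requires it to be free in its binding domain — the clause headed by 'warned'.
— the witnesses: subject of the clause headed by 'recommended'; is c-commanded by the pronoun; coreference would bind this R-expression — blocked (Principle C).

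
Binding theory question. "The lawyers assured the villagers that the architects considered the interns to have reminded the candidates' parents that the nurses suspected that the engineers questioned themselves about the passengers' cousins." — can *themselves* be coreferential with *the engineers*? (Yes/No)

*themselves* is a reflexive; Principle A requires it to be bound within its binding domain — the clause headed by 'questioned'.
— the engineers: subject of the clause headed by 'questioned'; c-commands the reflexive within its binding domain — allowed (Principle A).

Yes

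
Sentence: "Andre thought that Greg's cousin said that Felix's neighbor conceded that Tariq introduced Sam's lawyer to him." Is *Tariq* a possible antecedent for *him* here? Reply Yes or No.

*him* is a pronoun; Principle B requires it to be free in its binding domain — the clause headed by 'introduced'.
— Tariq: subject of the clause headed by 'introduced'; c-commands the pronoun within its binding domain — blocked (Principle B).

No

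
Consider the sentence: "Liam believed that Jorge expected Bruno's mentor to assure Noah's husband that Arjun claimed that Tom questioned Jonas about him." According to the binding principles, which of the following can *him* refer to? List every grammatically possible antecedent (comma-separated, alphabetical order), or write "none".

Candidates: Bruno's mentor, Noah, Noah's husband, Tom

Bruno's mentor, Noah, Noah's husband

*him* is a pronoun; Principle B requires it to be free in its binding domain — the clause headed by 'questioned'.
— Bruno's mentor: subject of the clause headed by 'assure'; c-commands the pronoun but lies outside its binding domain — allowed.
— Noah: possessor inside the object DP of the clause headed by 'assure'; does not c-command the pronoun — Principle B does not apply; allowed.
— Noah's husband: object of the clause headed by 'assure'; c-commands the pronoun but lies outside its binding domain — allowed.
— Tom: subject of the clause headed by 'questioned'; c-commands the pronoun within its binding domain — blocked (Principle B).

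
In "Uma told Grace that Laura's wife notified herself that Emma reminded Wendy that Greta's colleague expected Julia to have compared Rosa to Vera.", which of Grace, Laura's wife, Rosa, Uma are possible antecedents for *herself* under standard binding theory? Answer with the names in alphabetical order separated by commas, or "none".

Laura's wife

*herself* is a reflexive; Principle A requires it to be bound within its binding domain — the clause headed by 'notified'.
— Grace: object of the matrix clause; c-commands the reflexive but lies outside its binding domain — cannot bind it (Principle A).
— Laura's wife: subject of the clause headed by 'notified'; c-commands the reflexive within its binding domain — allowed (Principle A).
— Rosa: object of the clause headed by 'compared'; does not c-command the reflexive — cannot bind it (Principle A).
— Uma: subject of the matrix clause; c-commands the reflexive but lies outside its binding domain — cannot bind it (Principle A).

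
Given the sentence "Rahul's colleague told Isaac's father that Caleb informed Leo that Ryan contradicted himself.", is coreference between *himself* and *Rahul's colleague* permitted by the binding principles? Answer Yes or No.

*himself* is a reflexive; Principle A requires it to be bound within its binding domain — the clause headed by 'contradicted'.
— Rahul's colleague: subject of the matrix clause; c-commands the reflexive but lies outside its binding domain — cannot bind it (Principle A).

No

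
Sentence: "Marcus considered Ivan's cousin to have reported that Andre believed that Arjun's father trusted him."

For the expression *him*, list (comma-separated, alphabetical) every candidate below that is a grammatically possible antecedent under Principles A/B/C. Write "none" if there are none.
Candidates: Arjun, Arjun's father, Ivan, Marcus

*him* is a pronoun; Principle B requires it to be free in its binding domain — the clause headed by 'trusted'.
— Arjun: possessor inside the subject DP of the clause headed by 'trusted'; does not c-command the pronoun — Principle B does not apply; allowed.
— Arjun's father: subject of the clause headed by 'trusted'; c-commands the pronoun within its binding domain — blocked (Principle B).
— Ivan: possessor inside the subject DP of the clause headed by 'reported'; does not c-command the pronoun — Principle B does not apply; allowed.
— Marcus: subject of the matrix clause; c-commands the pronoun but lies outside its binding domain — allowed.

Arjun, Ivan, Marcus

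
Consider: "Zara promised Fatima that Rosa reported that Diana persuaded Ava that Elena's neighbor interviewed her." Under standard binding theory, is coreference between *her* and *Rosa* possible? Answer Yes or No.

*Rosa* is an R-expression; Principle C requires it to be free (not bound by any c-commanding expression).
— her: object of the clause headed by 'interviewed'; the pronoun does not c-command the R-expression — coreference allowed.

Yes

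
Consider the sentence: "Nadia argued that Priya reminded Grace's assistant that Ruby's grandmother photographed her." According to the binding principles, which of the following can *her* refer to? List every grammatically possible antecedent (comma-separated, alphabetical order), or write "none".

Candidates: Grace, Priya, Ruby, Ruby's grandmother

Grace, Priya, Ruby

*her* is a pronoun; Principle B requires it to be free in its binding domain — the clause headed by 'photographed'.
— Grace: possessor inside the object DP of the clause headed by 'reminded'; does not c-command the pronoun — Principle B does not apply; allowed.
— Priya: subject of the clause headed by 'reminded'; c-commands the pronoun but lies outside its binding domain — allowed.
— Ruby: possessor inside the subject DP of the clause headed by 'photographed'; does not c-command the pronoun — Principle B does not apply; allowed.
— Ruby's grandmother: subject of the clause headed by 'photographed'; c-commands the pronoun within its binding domain — blocked (Principle B).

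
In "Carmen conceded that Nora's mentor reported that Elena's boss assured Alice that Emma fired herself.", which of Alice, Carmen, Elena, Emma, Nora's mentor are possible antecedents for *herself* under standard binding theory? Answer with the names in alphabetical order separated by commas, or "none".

*herself* is a reflexive; Principle A requires it to be bound within its binding domain — the clause headed by 'fired'.
— Alice: object of the clause headed by 'assured'; c-commands the reflexive but lies outside its binding domain — cannot bind it (Principle A).
— Carmen: subject of the matrix clause; c-commands the reflexive but lies outside its binding domain — cannot bind it (Principle A).
— Elena: possessor inside the subject DP of the clause headed by 'assured'; does not c-command the reflexive — cannot bind it (Principle A).
— Emma: subject of the clause headed by 'fired'; c-commands the reflexive within its binding domain — allowed (Principle A).
— Nora's mentor: subject of the clause headed by 'reported'; c-commands the reflexive but lies outside its binding domain — cannot bind it (Principle A).

Emma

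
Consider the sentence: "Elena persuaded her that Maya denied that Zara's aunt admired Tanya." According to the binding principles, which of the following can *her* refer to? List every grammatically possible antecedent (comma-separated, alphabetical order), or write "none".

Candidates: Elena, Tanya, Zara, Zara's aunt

*her* is a pronoun; Principle B requires it to be free in its binding domain — the matrix clause.
— Elena: subject of the matrix clause; c-commands the pronoun within its binding domain — blocked (Principle B).
— Tanya: object of the clause headed by 'admired'; is c-commanded by the pronoun; coreference would bind this R-expression — blocked (Principle C).
— Zara: possessor inside the subject DP of the clause headed by 'admired'; is c-commanded by the pronoun; coreference would bind this R-expression — blocked (Principle C).
— Zara's aunt: subject of the clause headed by 'admired'; is c-commanded by the pronoun; coreference would bind this R-expression — blocked (Principle C).

none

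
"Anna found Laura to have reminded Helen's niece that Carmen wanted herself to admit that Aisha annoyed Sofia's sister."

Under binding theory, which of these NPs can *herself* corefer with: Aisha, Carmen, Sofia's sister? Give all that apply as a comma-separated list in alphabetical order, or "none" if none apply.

*herself* is a reflexive; Principle A requires it to be bound within its binding domain — the clause headed by 'wanted'.
— Aisha: subject of the clause headed by 'annoyed'; does not c-command the reflexive — cannot bind it (Principle A).
— Carmen: subject of the clause headed by 'wanted'; c-commands the reflexive within its binding domain — allowed (Principle A).
— Sofia's sister: object of the clause headed by 'annoyed'; does not c-command the reflexive — cannot bind it (Principle A).

Carmen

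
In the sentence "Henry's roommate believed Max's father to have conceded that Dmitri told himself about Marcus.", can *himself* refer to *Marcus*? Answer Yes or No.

No

*himself* is a reflexive; Principle A requires it to be bound within its binding domain — the clause headed by 'told'.
— Marcus: second object of the clause headed by 'told'; does not c-command the reflexive — cannot bind it (Principle A).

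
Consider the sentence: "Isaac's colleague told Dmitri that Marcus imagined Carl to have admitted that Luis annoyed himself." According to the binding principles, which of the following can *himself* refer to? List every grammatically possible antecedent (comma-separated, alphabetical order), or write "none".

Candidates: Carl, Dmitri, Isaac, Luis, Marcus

Luis

*himself* is a reflexive; Principle A requires it to be bound within its binding domain — the clause headed by 'annoyed'.
— Carl: subject of the clause headed by 'admitted'; c-commands the reflexive but lies outside its binding domain — cannot bind it (Principle A).
— Dmitri: object of the matrix clause; c-commands the reflexive but lies outside its binding domain — cannot bind it (Principle A).
— Isaac: possessor inside the subject DP of the matrix clause; does not c-command the reflexive — cannot bind it (Principle A).
— Luis: subject of the clause headed by 'annoyed'; c-commands the reflexive within its binding domain — allowed (Principle A).
— Marcus: subject of the clause headed by 'imagined'; c-commands the reflexive but lies outside its binding domain — cannot bind it (Principle A).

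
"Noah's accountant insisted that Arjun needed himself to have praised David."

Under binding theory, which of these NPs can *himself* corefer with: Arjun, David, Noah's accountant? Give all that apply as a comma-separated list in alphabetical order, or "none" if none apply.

*himself* is a reflexive; Principle A requires it to be bound within its binding domain — the clause headed by 'needed'.
— Arjun: subject of the clause headed by 'needed'; c-commands the reflexive within its binding domain — allowed (Principle A).
— David: object of the clause headed by 'praised'; does not c-command the reflexive — cannot bind it (Principle A).
— Noah's accountant: subject of the matrix clause; c-commands the reflexive but lies outside its binding domain — cannot bind it (Principle A).

Arjun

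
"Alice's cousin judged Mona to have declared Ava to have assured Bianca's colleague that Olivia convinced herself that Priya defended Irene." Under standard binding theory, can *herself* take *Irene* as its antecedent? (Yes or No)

No

*herself* is a reflexive; Principle A requires it to be bound within its binding domain — the clause headed by 'convinced'.
— Irene: object of the clause headed by 'defended'; does not c-command the reflexive — cannot bind it (Principle A).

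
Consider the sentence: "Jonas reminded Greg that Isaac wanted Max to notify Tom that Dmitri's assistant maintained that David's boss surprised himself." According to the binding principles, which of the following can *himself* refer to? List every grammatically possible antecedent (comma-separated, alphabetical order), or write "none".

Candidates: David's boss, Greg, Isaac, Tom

David's boss

*himself* is a reflexive; Principle A requires it to be bound within its binding domain — the clause headed by 'surprised'.
— David's boss: subject of the clause headed by 'surprised'; c-commands the reflexive within its binding domain — allowed (Principle A).
— Greg: object of the matrix clause; c-commands the reflexive but lies outside its binding domain — cannot bind it (Principle A).
— Isaac: subject of the clause headed by 'wanted'; c-commands the reflexive but lies outside its binding domain — cannot bind it (Principle A).
— Tom: object of the clause headed by 'notify'; c-commands the reflexive but lies outside its binding domain — cannot bind it (Principle A).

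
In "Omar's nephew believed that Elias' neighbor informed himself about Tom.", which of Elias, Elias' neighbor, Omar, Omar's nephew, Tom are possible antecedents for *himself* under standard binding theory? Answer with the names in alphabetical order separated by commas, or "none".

Elias' neighbor

*himself* is a reflexive; Principle A requires it to be bound within its binding domain — the clause headed by 'informed'.
— Elias: possessor inside the subject DP of the clause headed by 'informed'; does not c-command the reflexive — cannot bind it (Principle A).
— Elias' neighbor: subject of the clause headed by 'informed'; c-commands the reflexive within its binding domain — allowed (Principle A).
— Omar: possessor inside the subject DP of the matrix clause; does not c-command the reflexive — cannot bind it (Principle A).
— Omar's nephew: subject of the matrix clause; c-commands the reflexive but lies outside its binding domain — cannot bind it (Principle A).
— Tom: second object of the clause headed by 'informed'; does not c-command the reflexive — cannot bind it (Principle A).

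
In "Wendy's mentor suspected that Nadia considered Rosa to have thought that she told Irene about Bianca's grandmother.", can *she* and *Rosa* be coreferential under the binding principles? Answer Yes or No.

*Rosa* is an R-expression; Principle C requires it to be free (not bound by any c-commanding expression).
— she: subject of the clause headed by 'told'; the pronoun does not c-command the R-expression — coreference allowed.

Yes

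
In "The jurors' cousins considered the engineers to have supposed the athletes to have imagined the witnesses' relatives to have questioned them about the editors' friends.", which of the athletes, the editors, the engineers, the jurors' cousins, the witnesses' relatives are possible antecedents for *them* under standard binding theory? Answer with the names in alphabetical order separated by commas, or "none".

*them* is a pronoun; Principle B requires it to be free in its binding domain — the clause headed by 'questioned'.
— the athletes: subject of the clause headed by 'imagined'; c-commands the pronoun but lies outside its binding domain — allowed.
— the editors: possessor inside the second object DP of the clause headed by 'questioned'; is c-commanded by the pronoun; coreference would bind this R-expression — blocked (Principle C).
— the engineers: subject of the clause headed by 'supposed'; c-commands the pronoun but lies outside its binding domain — allowed.
— the jurors' cousins: subject of the matrix clause; c-commands the pronoun but lies outside its binding domain — allowed.
— the witnesses' relatives: subject of the clause headed by 'questioned'; c-commands the pronoun within its binding domain — blocked (Principle B).

the athletes, the engineers, the jurors' cousins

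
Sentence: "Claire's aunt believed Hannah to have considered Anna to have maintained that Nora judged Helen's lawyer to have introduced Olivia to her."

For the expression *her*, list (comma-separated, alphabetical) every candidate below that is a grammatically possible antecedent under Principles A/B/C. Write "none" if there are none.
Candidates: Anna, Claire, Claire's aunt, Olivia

Anna, Claire, Claire's aunt

*her* is a pronoun; Principle B requires it to be free in its binding domain — the clause headed by 'introduced'.
— Anna: subject of the clause headed by 'maintained'; c-commands the pronoun but lies outside its binding domain — allowed.
— Claire: possessor inside the subject DP of the matrix clause; does not c-command the pronoun — Principle B does not apply; allowed.
— Claire's aunt: subject of the matrix clause; c-commands the pronoun but lies outside its binding domain — allowed.
— Olivia: object of the clause headed by 'introduced'; c-commands the pronoun within its binding domain — blocked (Principle B).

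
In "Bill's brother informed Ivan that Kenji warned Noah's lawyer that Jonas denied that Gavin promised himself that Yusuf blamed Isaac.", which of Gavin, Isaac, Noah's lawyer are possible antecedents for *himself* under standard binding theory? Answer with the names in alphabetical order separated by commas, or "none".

Gavin

*himself* is a reflexive; Principle A requires it to be bound within its binding domain — the clause headed by 'promised'.
— Gavin: subject of the clause headed by 'promised'; c-commands the reflexive within its binding domain — allowed (Principle A).
— Isaac: object of the clause headed by 'blamed'; does not c-command the reflexive — cannot bind it (Principle A).
— Noah's lawyer: object of the clause headed by 'warned'; c-commands the reflexive but lies outside its binding domain — cannot bind it (Principle A).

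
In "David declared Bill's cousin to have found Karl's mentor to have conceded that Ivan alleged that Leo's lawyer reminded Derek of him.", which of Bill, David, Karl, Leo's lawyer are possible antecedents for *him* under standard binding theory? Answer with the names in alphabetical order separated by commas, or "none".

Bill, David, Karl

*him* is a pronoun; Principle B requires it to be free in its binding domain — the clause headed by 'reminded'.
— Bill: possessor inside the subject DP of the clause headed by 'found'; does not c-command the pronoun — Principle B does not apply; allowed.
— David: subject of the matrix clause; c-commands the pronoun but lies outside its binding domain — allowed.
— Karl: possessor inside the subject DP of the clause headed by 'conceded'; does not c-command the pronoun — Principle B does not apply; allowed.
— Leo's lawyer: subject of the clause headed by 'reminded'; c-commands the pronoun within its binding domain — blocked (Principle B).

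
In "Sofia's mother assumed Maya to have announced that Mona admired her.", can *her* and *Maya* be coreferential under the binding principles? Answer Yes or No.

Yes

*Maya* is an R-expression; Principle C requires it to be free (not bound by any c-commanding expression).
— her: object of the clause headed by 'admired'; the pronoun does not c-command the R-expression — coreference allowed.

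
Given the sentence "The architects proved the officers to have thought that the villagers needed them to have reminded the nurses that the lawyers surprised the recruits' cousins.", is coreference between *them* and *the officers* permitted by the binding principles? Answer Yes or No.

Yes

*them* is a pronoun; Principle B requires it to be free in its binding domain — the clause headed by 'needed'.
— the officers: subject of the clause headed by 'thought'; c-commands the pronoun but lies outside its binding domain — allowed.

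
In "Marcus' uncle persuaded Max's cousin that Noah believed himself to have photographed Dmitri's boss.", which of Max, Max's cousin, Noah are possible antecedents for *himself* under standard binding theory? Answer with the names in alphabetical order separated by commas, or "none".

*himself* is a reflexive; Principle A requires it to be bound within its binding domain — the clause headed by 'believed'.
— Max: possessor inside the object DP of the matrix clause; does not c-command the reflexive — cannot bind it (Principle A).
— Max's cousin: object of the matrix clause; c-commands the reflexive but lies outside its binding domain — cannot bind it (Principle A).
— Noah: subject of the clause headed by 'believed'; c-commands the reflexive within its binding domain — allowed (Principle A).

Noah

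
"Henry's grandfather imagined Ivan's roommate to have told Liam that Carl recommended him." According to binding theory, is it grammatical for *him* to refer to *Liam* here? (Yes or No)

*Liam* is an R-expression; Principle C requires it to be free (not bound by any c-commanding expression).
— him: object of the clause headed by 'recommended'; the pronoun does not c-command the R-expression — coreference allowed.

Yes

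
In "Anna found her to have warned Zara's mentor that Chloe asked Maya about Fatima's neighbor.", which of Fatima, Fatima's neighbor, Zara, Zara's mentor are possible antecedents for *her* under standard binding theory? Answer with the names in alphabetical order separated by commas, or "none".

*her* is a pronoun; Principle B requires it to be free in its binding domain — the matrix clause.
— Fatima: possessor inside the second object DP of the clause headed by 'asked'; is c-commanded by the pronoun; coreference would bind this R-expression — blocked (Principle C).
— Fatima's neighbor: second object of the clause headed by 'asked'; is c-commanded by the pronoun; coreference would bind this R-expression — blocked (Principle C).
— Zara: possessor inside the object DP of the clause headed by 'warned'; is c-commanded by the pronoun; coreference would bind this R-expression — blocked (Principle C).
— Zara's mentor: object of the clause headed by 'warned'; is c-commanded by the pronoun; coreference would bind this R-expression — blocked (Principle C).

none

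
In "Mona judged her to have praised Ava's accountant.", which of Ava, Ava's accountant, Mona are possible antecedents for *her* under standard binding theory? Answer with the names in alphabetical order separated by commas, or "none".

*her* is a pronoun; Principle B requires it to be free in its binding domain — the matrix clause.
— Ava: possessor inside the object DP of the clause headed by 'praised'; is c-commanded by the pronoun; coreference would bind this R-expression — blocked (Principle C).
— Ava's accountant: object of the clause headed by 'praised'; is c-commanded by the pronoun; coreference would bind this R-expression — blocked (Principle C).
— Mona: subject of the matrix clause; c-commands the pronoun within its binding domain — blocked (Principle B).

none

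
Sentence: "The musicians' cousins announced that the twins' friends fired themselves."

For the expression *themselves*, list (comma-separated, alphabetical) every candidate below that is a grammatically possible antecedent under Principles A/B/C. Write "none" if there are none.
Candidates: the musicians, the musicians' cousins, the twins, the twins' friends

the twins' friends

*themselves* is a reflexive; Principle A requires it to be bound within its binding domain — the clause headed by 'fired'.
— the musicians: possessor inside the subject DP of the matrix clause; does not c-command the reflexive — cannot bind it (Principle A).
— the musicians' cousins: subject of the matrix clause; c-commands the reflexive but lies outside its binding domain — cannot bind it (Principle A).
— the twins: possessor inside the subject DP of the clause headed by 'fired'; does not c-command the reflexive — cannot bind it (Principle A).
— the twins' friends: subject of the clause headed by 'fired'; c-commands the reflexive within its binding domain — allowed (Principle A).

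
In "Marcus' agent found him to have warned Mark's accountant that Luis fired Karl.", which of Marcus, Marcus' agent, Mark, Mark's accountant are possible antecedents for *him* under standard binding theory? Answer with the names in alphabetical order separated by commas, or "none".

Marcus

*him* is a pronoun; Principle B requires it to be free in its binding domain — the matrix clause.
— Marcus: possessor inside the subject DP of the matrix clause; does not c-command the pronoun — Principle B does not apply; allowed.
— Marcus' agent: subject of the matrix clause; c-commands the pronoun within its binding domain — blocked (Principle B).
— Mark: possessor inside the object DP of the clause headed by 'warned'; is c-commanded by the pronoun; coreference would bind this R-expression — blocked (Principle C).
— Mark's accountant: object of the clause headed by 'warned'; is c-commanded by the pronoun; coreference would bind this R-expression — blocked (Principle C).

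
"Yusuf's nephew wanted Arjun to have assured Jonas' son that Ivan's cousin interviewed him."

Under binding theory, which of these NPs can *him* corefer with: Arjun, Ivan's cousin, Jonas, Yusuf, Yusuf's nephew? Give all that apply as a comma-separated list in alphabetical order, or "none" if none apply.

*him* is a pronoun; Principle B requires it to be free in its binding domain — the clause headed by 'interviewed'.
— Arjun: subject of the clause headed by 'assured'; c-commands the pronoun but lies outside its binding domain — allowed.
— Ivan's cousin: subject of the clause headed by 'interviewed'; c-commands the pronoun within its binding domain — blocked (Principle B).
— Jonas: possessor inside the object DP of the clause headed by 'assured'; does not c-command the pronoun — Principle B does not apply; allowed.
— Yusuf: possessor inside the subject DP of the matrix clause; does not c-command the pronoun — Principle B does not apply; allowed.
— Yusuf's nephew: subject of the matrix clause; c-commands the pronoun but lies outside its binding domain — allowed.

Arjun, Jonas, Yusuf, Yusuf's nephew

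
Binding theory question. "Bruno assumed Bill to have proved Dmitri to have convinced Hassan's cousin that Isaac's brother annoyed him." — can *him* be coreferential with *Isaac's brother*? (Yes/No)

No

*him* is a pronoun; Principle B requires it to be free in its binding domain — the clause headed by 'annoyed'.
— Isaac's brother: subject of the clause headed by 'annoyed'; c-commands the pronoun within its binding domain — blocked (Principle B).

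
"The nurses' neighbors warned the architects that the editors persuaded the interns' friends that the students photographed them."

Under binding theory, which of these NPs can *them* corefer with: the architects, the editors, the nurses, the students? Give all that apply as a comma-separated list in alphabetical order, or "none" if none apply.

*them* is a pronoun; Principle B requires it to be free in its binding domain — the clause headed by 'photographed'.
— the architects: object of the matrix clause; c-commands the pronoun but lies outside its binding domain — allowed.
— the editors: subject of the clause headed by 'persuaded'; c-commands the pronoun but lies outside its binding domain — allowed.
— the nurses: possessor inside the subject DP of the matrix clause; does not c-command the pronoun — Principle B does not apply; allowed.
— the students: subject of the clause headed by 'photographed'; c-commands the pronoun within its binding domain — blocked (Principle B).

the architects, the editors, the nurses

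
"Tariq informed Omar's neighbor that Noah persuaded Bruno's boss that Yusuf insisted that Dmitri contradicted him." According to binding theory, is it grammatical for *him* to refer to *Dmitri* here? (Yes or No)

No

*Dmitri* is an R-expression; Principle C requires it to be free (not bound by any c-commanding expression).
— him: object of the clause headed by 'contradicted'; the R-expression locally c-commands the pronoun — coreference blocked (Principle B on the pronoun).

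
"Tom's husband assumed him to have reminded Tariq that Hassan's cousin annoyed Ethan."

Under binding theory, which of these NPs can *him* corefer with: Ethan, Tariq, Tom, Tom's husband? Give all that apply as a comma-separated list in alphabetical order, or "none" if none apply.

*him* is a pronoun; Principle B requires it to be free in its binding domain — the matrix clause.
— Ethan: object of the clause headed by 'annoyed'; is c-commanded by the pronoun; coreference would bind this R-expression — blocked (Principle C).
— Tariq: object of the clause headed by 'reminded'; is c-commanded by the pronoun; coreference would bind this R-expression — blocked (Principle C).
— Tom: possessor inside the subject DP of the matrix clause; does not c-command the pronoun — Principle B does not apply; allowed.
— Tom's husband: subject of the matrix clause; c-commands the pronoun within its binding domain — blocked (Principle B).

Tom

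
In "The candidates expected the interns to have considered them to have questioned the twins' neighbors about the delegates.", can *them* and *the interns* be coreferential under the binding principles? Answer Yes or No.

*the interns* is an R-expression; Principle C requires it to be free (not bound by any c-commanding expression).
— them: subject of the clause headed by 'questioned'; the R-expression locally c-commands the pronoun — coreference blocked (Principle B on the pronoun).

No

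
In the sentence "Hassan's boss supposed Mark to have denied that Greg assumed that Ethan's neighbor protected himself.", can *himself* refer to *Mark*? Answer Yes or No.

*himself* is a reflexive; Principle A requires it to be bound within its binding domain — the clause headed by 'protected'.
— Mark: subject of the clause headed by 'denied'; c-commands the reflexive but lies outside its binding domain — cannot bind it (Principle A).

No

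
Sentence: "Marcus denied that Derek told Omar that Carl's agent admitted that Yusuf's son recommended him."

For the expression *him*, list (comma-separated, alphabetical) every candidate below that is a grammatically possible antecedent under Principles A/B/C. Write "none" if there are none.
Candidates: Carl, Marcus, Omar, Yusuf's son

Carl, Marcus, Omar

*him* is a pronoun; Principle B requires it to be free in its binding domain — the clause headed by 'recommended'.
— Carl: possessor inside the subject DP of the clause headed by 'admitted'; does not c-command the pronoun — Principle B does not apply; allowed.
— Marcus: subject of the matrix clause; c-commands the pronoun but lies outside its binding domain — allowed.
— Omar: object of the clause headed by 'told'; c-commands the pronoun but lies outside its binding domain — allowed.
— Yusuf's son: subject of the clause headed by 'recommended'; c-commands the pronoun within its binding domain — blocked (Principle B).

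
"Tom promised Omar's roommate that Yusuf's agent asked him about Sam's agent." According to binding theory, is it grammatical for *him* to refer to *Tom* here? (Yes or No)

*Tom* is an R-expression; Principle C requires it to be free (not bound by any c-commanding expression).
— him: object of the clause headed by 'asked'; the pronoun does not c-command the R-expression — coreference allowed.

Yes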